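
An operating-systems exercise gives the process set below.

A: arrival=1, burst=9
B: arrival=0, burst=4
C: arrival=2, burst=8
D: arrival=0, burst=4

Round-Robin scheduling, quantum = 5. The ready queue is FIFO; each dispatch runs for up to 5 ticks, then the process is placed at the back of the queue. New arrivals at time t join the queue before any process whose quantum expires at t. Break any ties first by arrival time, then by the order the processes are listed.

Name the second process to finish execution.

D

Schedule: | B 0-4 | D 4-8 | A 8-13 | C 13-18 | A 18-22 | C 22-25 |
Completion: A=22  B=4  C=25  D=8
Finish order: B → D → A → C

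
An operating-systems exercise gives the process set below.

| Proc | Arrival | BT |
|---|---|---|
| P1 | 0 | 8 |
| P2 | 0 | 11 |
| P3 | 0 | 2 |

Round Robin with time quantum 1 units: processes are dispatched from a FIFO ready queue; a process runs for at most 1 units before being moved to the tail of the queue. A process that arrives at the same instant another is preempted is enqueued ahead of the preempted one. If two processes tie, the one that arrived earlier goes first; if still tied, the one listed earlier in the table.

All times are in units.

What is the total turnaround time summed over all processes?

Timeline: | P1 0-1 | P2 1-2 | P3 2-3 | P1 3-4 | P2 4-5 | P3 5-6 | P1 6-7 | P2 7-8 | P1 8-9 | P2 9-10 | P1 10-11 | P2 11-12 | P1 12-13 | P2 13-14 | P1 14-15 | P2 15-16 | P1 16-17 | P2 17-21 |
Completion: P1=17  P2=21  P3=6
Turnaround (C−A): P1=17  P2=21  P3=6
Turnaround = completion − arrival: P1=17, P2=21, P3=6
Total turnaround = 17 + 21 + 6 = 44

44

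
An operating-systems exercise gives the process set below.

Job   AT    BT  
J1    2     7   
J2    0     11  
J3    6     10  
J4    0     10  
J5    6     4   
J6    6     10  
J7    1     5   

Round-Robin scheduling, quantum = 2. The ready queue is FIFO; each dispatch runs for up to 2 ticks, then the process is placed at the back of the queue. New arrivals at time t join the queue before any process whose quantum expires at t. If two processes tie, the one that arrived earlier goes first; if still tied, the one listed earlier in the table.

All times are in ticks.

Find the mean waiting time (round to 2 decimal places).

34.57

Gantt: | J2 0-2 | J4 2-4 | J7 4-6 | J1 6-8 | J2 8-10 | J4 10-12 | J3 12-14 | J5 14-16 | J6 16-18 | J7 18-20 | J1 20-22 | J2 22-24 | J4 24-26 | J3 26-28 | J5 28-30 | J6 30-32 | J7 32-33 | J1 33-35 | J2 35-37 | J4 37-39 | J3 39-41 | J6 41-43 | J1 43-44 | J2 44-46 | J4 46-48 | J3 48-50 | J6 50-52 | J2 52-53 | J3 53-55 | J6 55-57 |
Completion: J1=44  J2=53  J3=55  J4=48  J5=30  J6=57  J7=33
Turnaround (C−A): J1=42  J2=53  J3=49  J4=48  J5=24  J6=51  J7=32
Waiting times: J1=35, J2=42, J3=39, J4=38, J5=20, J6=41, J7=27
Average waiting = (35+42+39+38+20+41+27) / 7 = 242/7 = 34.57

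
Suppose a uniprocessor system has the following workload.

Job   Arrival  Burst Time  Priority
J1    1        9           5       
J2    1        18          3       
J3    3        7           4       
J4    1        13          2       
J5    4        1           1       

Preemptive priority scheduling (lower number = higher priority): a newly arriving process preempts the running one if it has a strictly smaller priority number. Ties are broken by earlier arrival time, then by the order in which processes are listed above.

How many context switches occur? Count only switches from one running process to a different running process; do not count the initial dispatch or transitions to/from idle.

5

Gantt: | idle 0-1 | J4 1-4 | J5 4-5 | J4 5-15 | J2 15-33 | J3 33-40 | J1 40-49 |
Completion: J1=49  J2=33  J3=40  J4=15  J5=5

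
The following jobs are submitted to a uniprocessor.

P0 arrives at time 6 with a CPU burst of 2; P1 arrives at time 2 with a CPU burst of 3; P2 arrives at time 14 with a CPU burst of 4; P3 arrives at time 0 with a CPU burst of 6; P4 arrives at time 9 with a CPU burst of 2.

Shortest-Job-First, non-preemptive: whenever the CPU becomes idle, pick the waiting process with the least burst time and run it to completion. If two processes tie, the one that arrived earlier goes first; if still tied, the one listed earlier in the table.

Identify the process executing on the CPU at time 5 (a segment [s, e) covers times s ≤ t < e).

Gantt: | P3 0-6 | P0 6-8 | P1 8-11 | P4 11-13 | idle 13-14 | P2 14-18 |
Completion: P0=8  P1=11  P2=18  P3=6  P4=13
Turnaround (C−A): P0=2  P1=9  P2=4  P3=6  P4=4

P3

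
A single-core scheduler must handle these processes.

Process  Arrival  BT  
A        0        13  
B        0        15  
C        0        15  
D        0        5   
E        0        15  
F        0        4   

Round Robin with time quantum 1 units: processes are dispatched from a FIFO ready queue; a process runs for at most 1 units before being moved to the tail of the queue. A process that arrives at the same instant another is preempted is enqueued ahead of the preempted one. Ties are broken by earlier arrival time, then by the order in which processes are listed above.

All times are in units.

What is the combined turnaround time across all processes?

308

Gantt: | A 0-1 | B 1-2 | C 2-3 | D 3-4 | E 4-5 | F 5-6 | A 6-7 | B 7-8 | C 8-9 | D 9-10 | E 10-11 | F 11-12 | A 12-13 | B 13-14 | C 14-15 | D 15-16 | E 16-17 | F 17-18 | A 18-19 | B 19-20 | C 20-21 | D 21-22 | E 22-23 | F 23-24 | A 24-25 | B 25-26 | C 26-27 | D 27-28 | E 28-29 | A 29-30 | B 30-31 | C 31-32 | E 32-33 | A 33-34 | B 34-35 | C 35-36 | E 36-37 | A 37-38 | B 38-39 | C 39-40 | E 40-41 | A 41-42 | B 42-43 | C 43-44 | E 44-45 | A 45-46 | B 46-47 | C 47-48 | E 48-49 | A 49-50 | B 50-51 | C 51-52 | E 52-53 | A 53-54 | B 54-55 | C 55-56 | E 56-57 | A 57-58 | B 58-59 | C 59-60 | E 60-61 | B 61-62 | C 62-63 | E 63-64 | B 64-65 | C 65-66 | E 66-67 |
Completion: A=58  B=65  C=66  D=28  E=67  F=24
Turnaround (C−A): A=58  B=65  C=66  D=28  E=67  F=24
Turnaround = completion − arrival: A=58, B=65, C=66, D=28, E=67, F=24
Total turnaround = 58 + 65 + 66 + 28 + 67 + 24 = 308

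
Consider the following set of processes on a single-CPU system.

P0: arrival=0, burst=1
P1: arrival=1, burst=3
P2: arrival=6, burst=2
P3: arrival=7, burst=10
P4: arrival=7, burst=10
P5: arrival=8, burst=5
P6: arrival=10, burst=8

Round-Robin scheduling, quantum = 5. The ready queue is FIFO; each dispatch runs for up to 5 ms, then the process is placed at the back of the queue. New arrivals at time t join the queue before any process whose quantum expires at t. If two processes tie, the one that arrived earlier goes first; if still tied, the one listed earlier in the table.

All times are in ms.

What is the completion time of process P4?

38

Timeline: | P0 0-1 | P1 1-4 | idle 4-6 | P2 6-8 | P3 8-13 | P4 13-18 | P5 18-23 | P6 23-28 | P3 28-33 | P4 33-38 | P6 38-41 |
Completion: P0=1  P1=4  P2=8  P3=33  P4=38  P5=23  P6=41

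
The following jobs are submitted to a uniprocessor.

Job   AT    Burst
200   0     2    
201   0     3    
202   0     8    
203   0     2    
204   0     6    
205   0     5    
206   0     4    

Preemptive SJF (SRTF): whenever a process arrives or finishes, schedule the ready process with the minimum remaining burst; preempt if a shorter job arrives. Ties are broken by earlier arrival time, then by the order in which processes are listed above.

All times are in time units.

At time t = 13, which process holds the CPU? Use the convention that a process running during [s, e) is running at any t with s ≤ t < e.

Gantt: | 200 0-2 | 203 2-4 | 201 4-7 | 206 7-11 | 205 11-16 | 204 16-22 | 202 22-30 |
Completion: 200=2  201=7  202=30  203=4  204=22  205=16  206=11

205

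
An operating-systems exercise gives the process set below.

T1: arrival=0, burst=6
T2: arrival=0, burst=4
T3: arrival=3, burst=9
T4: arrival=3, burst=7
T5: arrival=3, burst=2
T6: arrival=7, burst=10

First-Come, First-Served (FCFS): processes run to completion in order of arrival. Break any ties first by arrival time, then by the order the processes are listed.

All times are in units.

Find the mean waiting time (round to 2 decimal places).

Timeline: | T1 0-6 | T2 6-10 | T3 10-19 | T4 19-26 | T5 26-28 | T6 28-38 |
Completion: T1=6  T2=10  T3=19  T4=26  T5=28  T6=38
Waiting times: T1=0, T2=6, T3=7, T4=16, T5=23, T6=21
Average waiting = (0+6+7+16+23+21) / 6 = 73/6 = 12.17

12.17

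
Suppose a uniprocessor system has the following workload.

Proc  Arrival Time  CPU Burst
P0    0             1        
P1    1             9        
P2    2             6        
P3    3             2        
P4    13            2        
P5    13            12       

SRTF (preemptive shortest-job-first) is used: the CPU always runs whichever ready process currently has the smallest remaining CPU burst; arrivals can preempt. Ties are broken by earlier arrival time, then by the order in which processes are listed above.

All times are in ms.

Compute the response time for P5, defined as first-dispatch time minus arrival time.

7

Gantt: | P0 0-1 | P1 1-2 | P2 2-3 | P3 3-5 | P2 5-10 | P1 10-13 | P4 13-15 | P1 15-20 | P5 20-32 |
Completion: P0=1  P1=20  P2=10  P3=5  P4=15  P5=32
Turnaround (C−A): P0=1  P1=19  P2=8  P3=2  P4=2  P5=19
Response(P5) = first start − arrival = 20 − 13 = 7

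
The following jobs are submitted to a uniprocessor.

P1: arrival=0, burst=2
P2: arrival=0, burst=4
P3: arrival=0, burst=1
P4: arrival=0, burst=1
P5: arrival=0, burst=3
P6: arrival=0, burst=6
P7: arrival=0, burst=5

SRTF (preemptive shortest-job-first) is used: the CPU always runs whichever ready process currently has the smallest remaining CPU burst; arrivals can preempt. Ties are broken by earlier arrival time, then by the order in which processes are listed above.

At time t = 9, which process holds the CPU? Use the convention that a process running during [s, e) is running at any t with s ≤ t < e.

P2

Gantt: | P3 0-1 | P4 1-2 | P1 2-4 | P5 4-7 | P2 7-11 | P7 11-16 | P6 16-22 |
Completion: P1=4  P2=11  P3=1  P4=2  P5=7  P6=22  P7=16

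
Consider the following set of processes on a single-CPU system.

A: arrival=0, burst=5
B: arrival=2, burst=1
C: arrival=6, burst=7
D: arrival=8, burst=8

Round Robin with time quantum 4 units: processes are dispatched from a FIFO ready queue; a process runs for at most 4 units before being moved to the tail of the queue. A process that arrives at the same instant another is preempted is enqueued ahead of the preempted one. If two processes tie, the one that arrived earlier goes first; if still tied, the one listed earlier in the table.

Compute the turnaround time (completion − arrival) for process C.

Schedule: | A 0-4 | B 4-5 | A 5-6 | C 6-10 | D 10-14 | C 14-17 | D 17-21 |
Completion: A=6  B=5  C=17  D=21
Turnaround (C−A): A=6  B=3  C=11  D=13
Turnaround(C) = completion − arrival = 17 − 6 = 11

11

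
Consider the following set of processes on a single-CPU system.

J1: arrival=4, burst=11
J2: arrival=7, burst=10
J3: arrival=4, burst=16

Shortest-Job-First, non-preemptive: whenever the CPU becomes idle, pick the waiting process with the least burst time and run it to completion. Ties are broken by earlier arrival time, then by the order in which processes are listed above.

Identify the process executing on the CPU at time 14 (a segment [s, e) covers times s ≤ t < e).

Timeline: | idle 0-4 | J1 4-15 | J2 15-25 | J3 25-41 |
Completion: J1=15  J2=25  J3=41

J1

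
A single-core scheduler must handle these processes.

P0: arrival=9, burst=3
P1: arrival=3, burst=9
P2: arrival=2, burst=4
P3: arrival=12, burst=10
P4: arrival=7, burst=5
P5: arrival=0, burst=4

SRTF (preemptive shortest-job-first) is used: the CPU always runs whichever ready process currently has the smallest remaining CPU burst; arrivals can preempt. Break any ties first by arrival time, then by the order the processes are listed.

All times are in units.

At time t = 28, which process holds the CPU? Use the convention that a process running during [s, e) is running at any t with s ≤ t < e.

P3

Schedule: | P5 0-4 | P2 4-8 | P4 8-9 | P0 9-12 | P4 12-16 | P1 16-25 | P3 25-35 |
Completion: P0=12  P1=25  P2=8  P3=35  P4=16  P5=4
Turnaround (C−A): P0=3  P1=22  P2=6  P3=23  P4=9  P5=4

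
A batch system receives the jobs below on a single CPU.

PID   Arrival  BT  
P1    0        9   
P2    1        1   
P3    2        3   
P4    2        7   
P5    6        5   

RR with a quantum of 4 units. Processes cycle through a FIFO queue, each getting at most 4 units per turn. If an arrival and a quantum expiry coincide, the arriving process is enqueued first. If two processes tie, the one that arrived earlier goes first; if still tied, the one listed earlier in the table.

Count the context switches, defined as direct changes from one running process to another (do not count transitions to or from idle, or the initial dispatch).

8

Timeline: | P1 0-4 | P2 4-5 | P3 5-8 | P4 8-12 | P1 12-16 | P5 16-20 | P4 20-23 | P1 23-24 | P5 24-25 |
Completion: P1=24  P2=5  P3=8  P4=23  P5=25
Turnaround (C−A): P1=24  P2=4  P3=6  P4=21  P5=19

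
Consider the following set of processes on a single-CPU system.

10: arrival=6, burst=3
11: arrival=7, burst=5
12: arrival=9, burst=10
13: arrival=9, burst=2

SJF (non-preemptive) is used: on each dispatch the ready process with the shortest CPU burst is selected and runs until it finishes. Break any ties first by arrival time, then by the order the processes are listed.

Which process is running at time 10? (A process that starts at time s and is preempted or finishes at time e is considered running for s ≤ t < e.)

Timeline: | idle 0-6 | 10 6-9 | 13 9-11 | 11 11-16 | 12 16-26 |
Completion: 10=9  11=16  12=26  13=11
Turnaround (C−A): 10=3  11=9  12=17  13=2

13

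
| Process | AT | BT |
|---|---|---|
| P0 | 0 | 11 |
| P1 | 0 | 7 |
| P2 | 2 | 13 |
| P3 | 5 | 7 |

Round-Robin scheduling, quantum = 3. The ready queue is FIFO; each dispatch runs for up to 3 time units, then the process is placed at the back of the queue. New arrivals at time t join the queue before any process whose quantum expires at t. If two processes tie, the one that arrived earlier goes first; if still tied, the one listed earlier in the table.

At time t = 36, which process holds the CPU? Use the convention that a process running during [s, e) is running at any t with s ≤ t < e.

Timeline: | P0 0-3 | P1 3-6 | P2 6-9 | P0 9-12 | P3 12-15 | P1 15-18 | P2 18-21 | P0 21-24 | P3 24-27 | P1 27-28 | P2 28-31 | P0 31-33 | P3 33-34 | P2 34-38 |
Completion: P0=33  P1=28  P2=38  P3=34
Turnaround (C−A): P0=33  P1=28  P2=36  P3=29

P2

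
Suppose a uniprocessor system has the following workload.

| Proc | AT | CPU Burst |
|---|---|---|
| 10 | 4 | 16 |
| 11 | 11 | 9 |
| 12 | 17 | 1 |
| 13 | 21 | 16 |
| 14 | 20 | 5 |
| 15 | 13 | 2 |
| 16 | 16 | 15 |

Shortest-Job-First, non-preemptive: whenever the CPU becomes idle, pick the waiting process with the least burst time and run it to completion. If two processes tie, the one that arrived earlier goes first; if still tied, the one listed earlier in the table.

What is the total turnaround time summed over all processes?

Schedule: | idle 0-4 | 10 4-20 | 12 20-21 | 15 21-23 | 14 23-28 | 11 28-37 | 16 37-52 | 13 52-68 |
Completion: 10=20  11=37  12=21  13=68  14=28  15=23  16=52
Turnaround (C−A): 10=16  11=26  12=4  13=47  14=8  15=10  16=36
Turnaround = completion − arrival: 10=16, 11=26, 12=4, 13=47, 14=8, 15=10, 16=36
Total turnaround = 16 + 26 + 4 + 47 + 8 + 10 + 36 = 147

147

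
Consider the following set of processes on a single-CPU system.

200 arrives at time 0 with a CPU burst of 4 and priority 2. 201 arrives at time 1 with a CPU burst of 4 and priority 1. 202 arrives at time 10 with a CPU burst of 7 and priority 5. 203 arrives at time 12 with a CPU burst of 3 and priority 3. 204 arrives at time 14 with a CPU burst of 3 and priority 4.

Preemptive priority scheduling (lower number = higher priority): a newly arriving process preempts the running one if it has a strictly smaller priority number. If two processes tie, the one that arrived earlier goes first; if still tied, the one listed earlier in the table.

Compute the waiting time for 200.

Timeline: | 200 0-1 | 201 1-5 | 200 5-8 | idle 8-10 | 202 10-12 | 203 12-15 | 204 15-18 | 202 18-23 |
Completion: 200=8  201=5  202=23  203=15  204=18
Waiting(200) = turnaround − burst = 8 − 4 = 4

4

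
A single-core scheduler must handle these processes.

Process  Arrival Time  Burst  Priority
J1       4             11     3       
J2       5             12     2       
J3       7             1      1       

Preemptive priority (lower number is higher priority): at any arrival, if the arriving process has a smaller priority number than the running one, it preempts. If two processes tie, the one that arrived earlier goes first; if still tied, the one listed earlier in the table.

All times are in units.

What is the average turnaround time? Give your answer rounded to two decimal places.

Gantt: | idle 0-4 | J1 4-5 | J2 5-7 | J3 7-8 | J2 8-18 | J1 18-28 |
Completion: J1=28  J2=18  J3=8
Turnaround (C−A): J1=24  J2=13  J3=1
Turnaround times: J1=24, J2=13, J3=1
Average turnaround = (24+13+1) / 3 = 38/3 = 12.67

12.67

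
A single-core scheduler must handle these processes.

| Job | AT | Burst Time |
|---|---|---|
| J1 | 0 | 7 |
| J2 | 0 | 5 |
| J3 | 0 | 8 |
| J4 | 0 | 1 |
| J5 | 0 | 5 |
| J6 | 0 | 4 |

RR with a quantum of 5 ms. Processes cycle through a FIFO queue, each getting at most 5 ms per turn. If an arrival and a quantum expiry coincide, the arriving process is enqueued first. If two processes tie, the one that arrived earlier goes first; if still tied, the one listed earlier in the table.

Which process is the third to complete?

Schedule: | J1 0-5 | J2 5-10 | J3 10-15 | J4 15-16 | J5 16-21 | J6 21-25 | J1 25-27 | J3 27-30 |
Completion: J1=27  J2=10  J3=30  J4=16  J5=21  J6=25
Turnaround (C−A): J1=27  J2=10  J3=30  J4=16  J5=21  J6=25
Finish order: J2 → J4 → J5 → J6 → J1 → J3

J5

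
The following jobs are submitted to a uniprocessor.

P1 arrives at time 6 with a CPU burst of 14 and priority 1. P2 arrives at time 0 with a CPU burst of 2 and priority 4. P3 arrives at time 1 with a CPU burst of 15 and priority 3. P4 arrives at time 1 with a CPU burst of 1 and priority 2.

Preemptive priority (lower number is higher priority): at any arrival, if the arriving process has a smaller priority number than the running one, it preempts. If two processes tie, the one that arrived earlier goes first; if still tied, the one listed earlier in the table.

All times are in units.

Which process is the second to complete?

Schedule: | P2 0-1 | P4 1-2 | P3 2-6 | P1 6-20 | P3 20-31 | P2 31-32 |
Completion: P1=20  P2=32  P3=31  P4=2
Finish order: P4 → P1 → P3 → P2

P1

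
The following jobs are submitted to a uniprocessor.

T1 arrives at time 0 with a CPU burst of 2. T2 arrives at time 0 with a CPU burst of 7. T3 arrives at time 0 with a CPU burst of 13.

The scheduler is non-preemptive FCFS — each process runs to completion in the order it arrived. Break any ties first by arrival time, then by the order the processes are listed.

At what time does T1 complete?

2

Schedule: | T1 0-2 | T2 2-9 | T3 9-22 |
Completion: T1=2  T2=9  T3=22
Turnaround (C−A): T1=2  T2=9  T3=22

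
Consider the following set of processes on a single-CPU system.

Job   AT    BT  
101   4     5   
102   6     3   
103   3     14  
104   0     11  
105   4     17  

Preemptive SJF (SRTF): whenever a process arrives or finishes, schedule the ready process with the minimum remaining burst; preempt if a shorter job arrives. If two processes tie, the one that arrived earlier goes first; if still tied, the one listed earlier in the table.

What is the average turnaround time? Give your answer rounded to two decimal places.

Timeline: | 104 0-4 | 101 4-9 | 102 9-12 | 104 12-19 | 103 19-33 | 105 33-50 |
Completion: 101=9  102=12  103=33  104=19  105=50
Turnaround (C−A): 101=5  102=6  103=30  104=19  105=46
Turnaround times: 101=5, 102=6, 103=30, 104=19, 105=46
Average turnaround = (5+6+30+19+46) / 5 = 106/5 = 21.20

21.20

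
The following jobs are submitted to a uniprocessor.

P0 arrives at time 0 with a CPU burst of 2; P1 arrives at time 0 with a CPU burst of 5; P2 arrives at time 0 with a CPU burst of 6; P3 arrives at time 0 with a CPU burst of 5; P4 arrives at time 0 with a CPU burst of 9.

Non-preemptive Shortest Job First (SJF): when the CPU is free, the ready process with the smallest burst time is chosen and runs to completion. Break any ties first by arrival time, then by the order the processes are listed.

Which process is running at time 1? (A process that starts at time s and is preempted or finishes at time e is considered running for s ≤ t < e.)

Timeline: | P0 0-2 | P1 2-7 | P3 7-12 | P2 12-18 | P4 18-27 |
Completion: P0=2  P1=7  P2=18  P3=12  P4=27

P0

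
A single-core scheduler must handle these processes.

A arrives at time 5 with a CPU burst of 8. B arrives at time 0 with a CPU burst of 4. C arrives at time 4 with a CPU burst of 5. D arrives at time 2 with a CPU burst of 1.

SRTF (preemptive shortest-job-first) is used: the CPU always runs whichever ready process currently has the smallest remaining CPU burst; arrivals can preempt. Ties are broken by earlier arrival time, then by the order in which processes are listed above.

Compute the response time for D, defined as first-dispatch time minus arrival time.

Schedule: | B 0-2 | D 2-3 | B 3-5 | C 5-10 | A 10-18 |
Completion: A=18  B=5  C=10  D=3
Turnaround (C−A): A=13  B=5  C=6  D=1
Response(D) = first start − arrival = 2 − 2 = 0

0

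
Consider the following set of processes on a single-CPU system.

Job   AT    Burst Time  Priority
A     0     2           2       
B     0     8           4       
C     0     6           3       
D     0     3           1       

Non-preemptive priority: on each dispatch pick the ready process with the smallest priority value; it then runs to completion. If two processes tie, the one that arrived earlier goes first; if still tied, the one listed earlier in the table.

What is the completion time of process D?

Schedule: | D 0-3 | A 3-5 | C 5-11 | B 11-19 |
Completion: A=5  B=19  C=11  D=3

3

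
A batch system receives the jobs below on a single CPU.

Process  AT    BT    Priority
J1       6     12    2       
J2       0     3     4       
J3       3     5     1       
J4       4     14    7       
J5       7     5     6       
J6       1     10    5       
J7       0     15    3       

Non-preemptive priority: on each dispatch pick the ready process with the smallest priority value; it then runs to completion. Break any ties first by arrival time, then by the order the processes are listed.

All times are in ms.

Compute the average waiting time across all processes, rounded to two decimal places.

Timeline: | J7 0-15 | J3 15-20 | J1 20-32 | J2 32-35 | J6 35-45 | J5 45-50 | J4 50-64 |
Completion: J1=32  J2=35  J3=20  J4=64  J5=50  J6=45  J7=15
Turnaround (C−A): J1=26  J2=35  J3=17  J4=60  J5=43  J6=44  J7=15
Waiting times: J1=14, J2=32, J3=12, J4=46, J5=38, J6=34, J7=0
Average waiting = (14+32+12+46+38+34+0) / 7 = 176/7 = 25.14

25.14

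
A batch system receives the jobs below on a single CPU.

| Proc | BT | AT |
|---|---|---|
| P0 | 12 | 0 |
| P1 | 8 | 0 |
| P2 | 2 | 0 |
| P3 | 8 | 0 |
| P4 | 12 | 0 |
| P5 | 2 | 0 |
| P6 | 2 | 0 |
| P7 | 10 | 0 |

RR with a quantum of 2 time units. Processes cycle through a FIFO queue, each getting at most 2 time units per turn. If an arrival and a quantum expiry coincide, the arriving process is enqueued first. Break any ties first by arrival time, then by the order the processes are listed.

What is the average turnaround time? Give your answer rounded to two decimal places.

34.50

Timeline: | P0 0-2 | P1 2-4 | P2 4-6 | P3 6-8 | P4 8-10 | P5 10-12 | P6 12-14 | P7 14-16 | P0 16-18 | P1 18-20 | P3 20-22 | P4 22-24 | P7 24-26 | P0 26-28 | P1 28-30 | P3 30-32 | P4 32-34 | P7 34-36 | P0 36-38 | P1 38-40 | P3 40-42 | P4 42-44 | P7 44-46 | P0 46-48 | P4 48-50 | P7 50-52 | P0 52-54 | P4 54-56 |
Completion: P0=54  P1=40  P2=6  P3=42  P4=56  P5=12  P6=14  P7=52
Turnaround (C−A): P0=54  P1=40  P2=6  P3=42  P4=56  P5=12  P6=14  P7=52
Turnaround times: P0=54, P1=40, P2=6, P3=42, P4=56, P5=12, P6=14, P7=52
Average turnaround = (54+40+6+42+56+12+14+52) / 8 = 276/8 = 34.50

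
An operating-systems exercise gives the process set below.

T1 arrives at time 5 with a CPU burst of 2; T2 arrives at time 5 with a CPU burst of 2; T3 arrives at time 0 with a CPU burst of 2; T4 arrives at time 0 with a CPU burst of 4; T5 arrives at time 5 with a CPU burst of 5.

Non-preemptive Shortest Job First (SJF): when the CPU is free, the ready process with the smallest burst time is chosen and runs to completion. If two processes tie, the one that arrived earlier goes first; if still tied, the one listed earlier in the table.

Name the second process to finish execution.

Schedule: | T3 0-2 | T4 2-6 | T1 6-8 | T2 8-10 | T5 10-15 |
Completion: T1=8  T2=10  T3=2  T4=6  T5=15
Finish order: T3 → T4 → T1 → T2 → T5

T4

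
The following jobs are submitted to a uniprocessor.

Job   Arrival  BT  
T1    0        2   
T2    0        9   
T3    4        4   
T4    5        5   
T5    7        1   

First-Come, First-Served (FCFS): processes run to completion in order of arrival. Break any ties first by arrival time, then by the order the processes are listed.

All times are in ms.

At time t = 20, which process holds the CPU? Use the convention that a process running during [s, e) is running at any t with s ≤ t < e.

Gantt: | T1 0-2 | T2 2-11 | T3 11-15 | T4 15-20 | T5 20-21 |
Completion: T1=2  T2=11  T3=15  T4=20  T5=21

T5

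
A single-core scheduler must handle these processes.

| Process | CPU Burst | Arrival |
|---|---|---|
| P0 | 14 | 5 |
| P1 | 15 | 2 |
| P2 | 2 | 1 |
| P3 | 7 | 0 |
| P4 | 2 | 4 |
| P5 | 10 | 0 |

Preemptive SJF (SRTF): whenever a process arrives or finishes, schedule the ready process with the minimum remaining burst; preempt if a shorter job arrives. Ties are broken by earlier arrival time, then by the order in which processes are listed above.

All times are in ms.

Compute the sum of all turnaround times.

Gantt: | P3 0-1 | P2 1-3 | P3 3-4 | P4 4-6 | P3 6-11 | P5 11-21 | P0 21-35 | P1 35-50 |
Completion: P0=35  P1=50  P2=3  P3=11  P4=6  P5=21
Turnaround (C−A): P0=30  P1=48  P2=2  P3=11  P4=2  P5=21
Turnaround = completion − arrival: P0=30, P1=48, P2=2, P3=11, P4=2, P5=21
Total turnaround = 30 + 48 + 2 + 11 + 2 + 21 = 114

114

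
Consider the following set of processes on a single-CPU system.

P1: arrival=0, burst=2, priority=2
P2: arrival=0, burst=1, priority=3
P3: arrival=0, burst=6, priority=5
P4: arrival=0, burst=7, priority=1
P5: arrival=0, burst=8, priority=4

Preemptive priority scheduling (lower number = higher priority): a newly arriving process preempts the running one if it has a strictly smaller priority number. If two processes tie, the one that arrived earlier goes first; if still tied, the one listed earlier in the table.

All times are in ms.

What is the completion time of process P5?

Schedule: | P4 0-7 | P1 7-9 | P2 9-10 | P5 10-18 | P3 18-24 |
Completion: P1=9  P2=10  P3=24  P4=7  P5=18
Turnaround (C−A): P1=9  P2=10  P3=24  P4=7  P5=18

18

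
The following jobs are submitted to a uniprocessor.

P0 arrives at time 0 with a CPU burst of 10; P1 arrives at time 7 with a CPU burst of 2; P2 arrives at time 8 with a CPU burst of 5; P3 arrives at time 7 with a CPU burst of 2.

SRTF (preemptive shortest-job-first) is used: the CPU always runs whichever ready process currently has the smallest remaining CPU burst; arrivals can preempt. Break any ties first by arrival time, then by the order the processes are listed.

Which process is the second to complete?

Timeline: | P0 0-7 | P1 7-9 | P3 9-11 | P0 11-14 | P2 14-19 |
Completion: P0=14  P1=9  P2=19  P3=11
Finish order: P1 → P3 → P0 → P2

P3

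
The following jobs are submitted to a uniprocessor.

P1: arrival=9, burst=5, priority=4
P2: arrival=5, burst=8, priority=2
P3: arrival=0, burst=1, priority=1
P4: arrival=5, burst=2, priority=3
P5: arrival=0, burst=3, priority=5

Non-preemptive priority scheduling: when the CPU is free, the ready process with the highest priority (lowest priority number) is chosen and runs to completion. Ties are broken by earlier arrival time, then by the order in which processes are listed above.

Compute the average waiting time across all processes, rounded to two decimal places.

3.00

Gantt: | P3 0-1 | P5 1-4 | idle 4-5 | P2 5-13 | P4 13-15 | P1 15-20 |
Completion: P1=20  P2=13  P3=1  P4=15  P5=4
Turnaround (C−A): P1=11  P2=8  P3=1  P4=10  P5=4
Waiting times: P1=6, P2=0, P3=0, P4=8, P5=1
Average waiting = (6+0+0+8+1) / 5 = 15/5 = 3.00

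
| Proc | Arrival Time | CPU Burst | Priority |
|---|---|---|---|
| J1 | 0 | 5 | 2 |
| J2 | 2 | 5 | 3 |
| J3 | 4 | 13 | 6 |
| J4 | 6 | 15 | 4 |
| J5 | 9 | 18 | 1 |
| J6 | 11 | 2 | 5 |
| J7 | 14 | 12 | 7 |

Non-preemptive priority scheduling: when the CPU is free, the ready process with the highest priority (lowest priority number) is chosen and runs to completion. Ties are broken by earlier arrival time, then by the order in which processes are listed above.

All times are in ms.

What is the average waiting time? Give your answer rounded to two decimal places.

Timeline: | J1 0-5 | J2 5-10 | J5 10-28 | J4 28-43 | J6 43-45 | J3 45-58 | J7 58-70 |
Completion: J1=5  J2=10  J3=58  J4=43  J5=28  J6=45  J7=70
Turnaround (C−A): J1=5  J2=8  J3=54  J4=37  J5=19  J6=34  J7=56
Waiting times: J1=0, J2=3, J3=41, J4=22, J5=1, J6=32, J7=44
Average waiting = (0+3+41+22+1+32+44) / 7 = 143/7 = 20.43

20.43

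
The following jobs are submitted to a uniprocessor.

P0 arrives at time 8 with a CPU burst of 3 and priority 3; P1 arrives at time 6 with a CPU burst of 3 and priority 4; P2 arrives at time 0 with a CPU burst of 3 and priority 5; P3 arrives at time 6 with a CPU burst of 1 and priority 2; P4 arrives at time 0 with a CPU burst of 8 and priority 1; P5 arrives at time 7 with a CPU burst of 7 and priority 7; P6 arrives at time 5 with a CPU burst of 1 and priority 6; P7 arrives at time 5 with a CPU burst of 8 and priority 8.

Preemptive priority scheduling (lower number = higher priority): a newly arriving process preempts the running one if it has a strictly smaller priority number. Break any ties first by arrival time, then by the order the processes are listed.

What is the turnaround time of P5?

19

Schedule: | P4 0-8 | P3 8-9 | P0 9-12 | P1 12-15 | P2 15-18 | P6 18-19 | P5 19-26 | P7 26-34 |
Completion: P0=12  P1=15  P2=18  P3=9  P4=8  P5=26  P6=19  P7=34
Turnaround (C−A): P0=4  P1=9  P2=18  P3=3  P4=8  P5=19  P6=14  P7=29
Turnaround(P5) = completion − arrival = 26 − 7 = 19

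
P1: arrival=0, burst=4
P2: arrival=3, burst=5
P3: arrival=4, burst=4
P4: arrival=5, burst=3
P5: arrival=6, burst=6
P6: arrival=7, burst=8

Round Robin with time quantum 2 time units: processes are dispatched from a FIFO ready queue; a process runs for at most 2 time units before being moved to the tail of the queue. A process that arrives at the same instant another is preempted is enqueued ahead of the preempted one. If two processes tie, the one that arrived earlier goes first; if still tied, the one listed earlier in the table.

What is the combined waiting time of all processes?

64

Schedule: | P1 0-4 | P2 4-6 | P3 6-8 | P4 8-10 | P5 10-12 | P2 12-14 | P6 14-16 | P3 16-18 | P4 18-19 | P5 19-21 | P2 21-22 | P6 22-24 | P5 24-26 | P6 26-30 |
Completion: P1=4  P2=22  P3=18  P4=19  P5=26  P6=30
Turnaround (C−A): P1=4  P2=19  P3=14  P4=14  P5=20  P6=23
Waiting = turnaround − burst: P1=0, P2=14, P3=10, P4=11, P5=14, P6=15
Total waiting = 0 + 14 + 10 + 11 + 14 + 15 = 64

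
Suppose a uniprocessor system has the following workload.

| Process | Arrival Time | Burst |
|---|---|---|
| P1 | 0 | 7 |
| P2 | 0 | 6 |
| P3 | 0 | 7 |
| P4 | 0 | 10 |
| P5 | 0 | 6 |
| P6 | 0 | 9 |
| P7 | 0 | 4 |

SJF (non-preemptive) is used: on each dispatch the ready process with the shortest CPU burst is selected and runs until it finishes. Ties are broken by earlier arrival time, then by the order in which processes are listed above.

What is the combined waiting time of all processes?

122

Schedule: | P7 0-4 | P2 4-10 | P5 10-16 | P1 16-23 | P3 23-30 | P6 30-39 | P4 39-49 |
Completion: P1=23  P2=10  P3=30  P4=49  P5=16  P6=39  P7=4
Waiting = turnaround − burst: P1=16, P2=4, P3=23, P4=39, P5=10, P6=30, P7=0
Total waiting = 16 + 4 + 23 + 39 + 10 + 30 + 0 = 122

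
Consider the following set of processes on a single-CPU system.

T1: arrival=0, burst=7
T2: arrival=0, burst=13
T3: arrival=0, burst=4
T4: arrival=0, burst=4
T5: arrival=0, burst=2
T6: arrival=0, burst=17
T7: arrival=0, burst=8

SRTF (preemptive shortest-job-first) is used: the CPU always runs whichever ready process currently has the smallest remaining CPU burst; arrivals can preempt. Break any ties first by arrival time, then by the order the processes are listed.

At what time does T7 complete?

25

Timeline: | T5 0-2 | T3 2-6 | T4 6-10 | T1 10-17 | T7 17-25 | T2 25-38 | T6 38-55 |
Completion: T1=17  T2=38  T3=6  T4=10  T5=2  T6=55  T7=25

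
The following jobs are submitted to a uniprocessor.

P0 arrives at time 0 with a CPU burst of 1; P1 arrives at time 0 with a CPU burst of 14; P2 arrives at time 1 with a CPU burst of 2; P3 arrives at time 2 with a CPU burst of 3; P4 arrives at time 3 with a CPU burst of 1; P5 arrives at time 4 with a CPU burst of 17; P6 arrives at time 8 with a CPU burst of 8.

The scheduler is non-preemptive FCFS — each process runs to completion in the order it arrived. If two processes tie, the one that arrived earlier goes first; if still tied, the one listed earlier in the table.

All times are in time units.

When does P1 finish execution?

Timeline: | P0 0-1 | P1 1-15 | P2 15-17 | P3 17-20 | P4 20-21 | P5 21-38 | P6 38-46 |
Completion: P0=1  P1=15  P2=17  P3=20  P4=21  P5=38  P6=46
Turnaround (C−A): P0=1  P1=15  P2=16  P3=18  P4=18  P5=34  P6=38

15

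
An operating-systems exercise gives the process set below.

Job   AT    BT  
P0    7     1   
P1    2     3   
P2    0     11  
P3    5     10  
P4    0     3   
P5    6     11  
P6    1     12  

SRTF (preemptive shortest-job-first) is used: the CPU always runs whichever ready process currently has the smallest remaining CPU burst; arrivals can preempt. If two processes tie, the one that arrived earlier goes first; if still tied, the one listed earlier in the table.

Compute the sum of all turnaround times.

Gantt: | P4 0-3 | P1 3-6 | P3 6-7 | P0 7-8 | P3 8-17 | P2 17-28 | P5 28-39 | P6 39-51 |
Completion: P0=8  P1=6  P2=28  P3=17  P4=3  P5=39  P6=51
Turnaround = completion − arrival: P0=1, P1=4, P2=28, P3=12, P4=3, P5=33, P6=50
Total turnaround = 1 + 4 + 28 + 12 + 3 + 33 + 50 = 131

131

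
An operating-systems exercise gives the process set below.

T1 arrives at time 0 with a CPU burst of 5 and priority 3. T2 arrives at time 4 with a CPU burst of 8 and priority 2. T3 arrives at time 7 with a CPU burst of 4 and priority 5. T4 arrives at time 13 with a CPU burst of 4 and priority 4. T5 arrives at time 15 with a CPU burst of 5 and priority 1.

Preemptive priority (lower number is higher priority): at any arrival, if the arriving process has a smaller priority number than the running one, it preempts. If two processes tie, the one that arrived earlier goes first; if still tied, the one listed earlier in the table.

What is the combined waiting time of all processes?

28

Timeline: | T1 0-4 | T2 4-12 | T1 12-13 | T4 13-15 | T5 15-20 | T4 20-22 | T3 22-26 |
Completion: T1=13  T2=12  T3=26  T4=22  T5=20
Waiting = turnaround − burst: T1=8, T2=0, T3=15, T4=5, T5=0
Total waiting = 8 + 0 + 15 + 5 + 0 = 28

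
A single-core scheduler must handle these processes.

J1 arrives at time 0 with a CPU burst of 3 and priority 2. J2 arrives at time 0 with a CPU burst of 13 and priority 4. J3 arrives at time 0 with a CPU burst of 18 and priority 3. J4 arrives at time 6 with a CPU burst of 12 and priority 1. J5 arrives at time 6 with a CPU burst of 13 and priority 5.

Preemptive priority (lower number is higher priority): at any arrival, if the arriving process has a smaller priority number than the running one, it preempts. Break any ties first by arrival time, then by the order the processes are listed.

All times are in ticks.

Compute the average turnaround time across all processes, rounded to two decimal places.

Timeline: | J1 0-3 | J3 3-6 | J4 6-18 | J3 18-33 | J2 33-46 | J5 46-59 |
Completion: J1=3  J2=46  J3=33  J4=18  J5=59
Turnaround (C−A): J1=3  J2=46  J3=33  J4=12  J5=53
Turnaround times: J1=3, J2=46, J3=33, J4=12, J5=53
Average turnaround = (3+46+33+12+53) / 5 = 147/5 = 29.40

29.40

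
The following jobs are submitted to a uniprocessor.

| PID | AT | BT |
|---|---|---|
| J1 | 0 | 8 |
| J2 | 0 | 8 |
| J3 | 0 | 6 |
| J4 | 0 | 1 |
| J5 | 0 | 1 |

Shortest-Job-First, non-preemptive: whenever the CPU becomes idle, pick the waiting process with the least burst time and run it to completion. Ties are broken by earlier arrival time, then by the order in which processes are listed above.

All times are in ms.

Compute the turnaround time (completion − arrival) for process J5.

2

Timeline: | J4 0-1 | J5 1-2 | J3 2-8 | J1 8-16 | J2 16-24 |
Completion: J1=16  J2=24  J3=8  J4=1  J5=2
Turnaround (C−A): J1=16  J2=24  J3=8  J4=1  J5=2
Turnaround(J5) = completion − arrival = 2 − 0 = 2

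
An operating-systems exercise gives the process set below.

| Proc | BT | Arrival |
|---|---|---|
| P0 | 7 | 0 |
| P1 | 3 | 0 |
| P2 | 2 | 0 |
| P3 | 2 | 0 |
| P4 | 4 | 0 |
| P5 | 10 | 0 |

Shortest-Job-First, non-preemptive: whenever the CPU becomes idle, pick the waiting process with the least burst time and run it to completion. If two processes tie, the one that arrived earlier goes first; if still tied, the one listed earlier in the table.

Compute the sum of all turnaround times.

Gantt: | P2 0-2 | P3 2-4 | P1 4-7 | P4 7-11 | P0 11-18 | P5 18-28 |
Completion: P0=18  P1=7  P2=2  P3=4  P4=11  P5=28
Turnaround = completion − arrival: P0=18, P1=7, P2=2, P3=4, P4=11, P5=28
Total turnaround = 18 + 7 + 2 + 4 + 11 + 28 = 70

70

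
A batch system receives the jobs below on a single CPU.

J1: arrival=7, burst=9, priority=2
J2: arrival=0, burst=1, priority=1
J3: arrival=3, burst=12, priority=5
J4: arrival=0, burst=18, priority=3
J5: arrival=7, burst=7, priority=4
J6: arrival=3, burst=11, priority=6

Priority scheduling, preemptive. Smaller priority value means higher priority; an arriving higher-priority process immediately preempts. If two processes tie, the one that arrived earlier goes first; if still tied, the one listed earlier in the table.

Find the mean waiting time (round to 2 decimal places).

Schedule: | J2 0-1 | J4 1-7 | J1 7-16 | J4 16-28 | J5 28-35 | J3 35-47 | J6 47-58 |
Completion: J1=16  J2=1  J3=47  J4=28  J5=35  J6=58
Turnaround (C−A): J1=9  J2=1  J3=44  J4=28  J5=28  J6=55
Waiting times: J1=0, J2=0, J3=32, J4=10, J5=21, J6=44
Average waiting = (0+0+32+10+21+44) / 6 = 107/6 = 17.83

17.83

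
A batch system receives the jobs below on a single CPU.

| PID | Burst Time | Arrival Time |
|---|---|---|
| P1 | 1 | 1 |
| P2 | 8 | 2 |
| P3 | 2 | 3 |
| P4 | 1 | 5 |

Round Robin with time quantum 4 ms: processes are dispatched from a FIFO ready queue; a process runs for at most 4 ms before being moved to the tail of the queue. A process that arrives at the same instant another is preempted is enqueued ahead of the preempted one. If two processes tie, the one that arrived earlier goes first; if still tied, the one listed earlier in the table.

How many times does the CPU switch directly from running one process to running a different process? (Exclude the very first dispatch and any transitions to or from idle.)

4

Schedule: | idle 0-1 | P1 1-2 | P2 2-6 | P3 6-8 | P4 8-9 | P2 9-13 |
Completion: P1=2  P2=13  P3=8  P4=9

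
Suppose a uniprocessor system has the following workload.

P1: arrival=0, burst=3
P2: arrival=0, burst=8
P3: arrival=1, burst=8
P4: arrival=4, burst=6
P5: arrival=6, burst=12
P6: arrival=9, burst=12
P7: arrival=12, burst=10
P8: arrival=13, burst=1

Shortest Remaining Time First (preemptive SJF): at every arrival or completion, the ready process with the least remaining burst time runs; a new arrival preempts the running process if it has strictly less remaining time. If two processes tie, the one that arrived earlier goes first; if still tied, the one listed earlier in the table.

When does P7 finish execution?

Schedule: | P1 0-3 | P2 3-4 | P4 4-10 | P2 10-13 | P8 13-14 | P2 14-18 | P3 18-26 | P7 26-36 | P5 36-48 | P6 48-60 |
Completion: P1=3  P2=18  P3=26  P4=10  P5=48  P6=60  P7=36  P8=14
Turnaround (C−A): P1=3  P2=18  P3=25  P4=6  P5=42  P6=51  P7=24  P8=1

36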